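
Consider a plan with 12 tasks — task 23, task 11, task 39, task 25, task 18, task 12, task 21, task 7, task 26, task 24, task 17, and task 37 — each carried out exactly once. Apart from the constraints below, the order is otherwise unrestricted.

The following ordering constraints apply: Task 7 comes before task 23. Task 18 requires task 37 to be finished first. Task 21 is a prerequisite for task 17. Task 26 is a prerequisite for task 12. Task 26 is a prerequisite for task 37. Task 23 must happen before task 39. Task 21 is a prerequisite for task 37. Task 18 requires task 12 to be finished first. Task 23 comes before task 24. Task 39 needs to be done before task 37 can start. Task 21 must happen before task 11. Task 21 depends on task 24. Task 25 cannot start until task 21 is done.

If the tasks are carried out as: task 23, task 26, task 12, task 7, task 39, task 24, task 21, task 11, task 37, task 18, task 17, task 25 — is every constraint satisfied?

No

Here task 7 comes after task 23.
Since task 7 is required before task 23, the ordering is invalid.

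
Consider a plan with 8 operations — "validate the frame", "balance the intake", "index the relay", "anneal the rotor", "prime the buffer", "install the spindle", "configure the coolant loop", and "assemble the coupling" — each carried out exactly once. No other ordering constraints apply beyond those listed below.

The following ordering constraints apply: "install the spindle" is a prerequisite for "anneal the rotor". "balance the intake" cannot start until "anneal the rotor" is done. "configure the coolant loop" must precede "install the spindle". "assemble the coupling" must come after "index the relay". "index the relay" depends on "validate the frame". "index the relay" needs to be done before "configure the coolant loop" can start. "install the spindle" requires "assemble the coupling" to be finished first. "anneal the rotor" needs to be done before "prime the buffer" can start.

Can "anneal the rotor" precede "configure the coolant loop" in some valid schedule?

There is a dependency chain "configure the coolant loop" → "install the spindle" → "anneal the rotor", so "anneal the rotor" always comes after "configure the coolant loop".
Hence "anneal the rotor" can never be scheduled before "configure the coolant loop".

No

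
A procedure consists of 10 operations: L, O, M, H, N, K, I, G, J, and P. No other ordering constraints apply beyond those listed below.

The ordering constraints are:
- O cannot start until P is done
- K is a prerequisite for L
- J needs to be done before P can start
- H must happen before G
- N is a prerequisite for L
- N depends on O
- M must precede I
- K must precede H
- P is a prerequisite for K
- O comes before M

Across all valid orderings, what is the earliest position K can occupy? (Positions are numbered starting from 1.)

3

The operations that are forced before K, directly or transitively, are J, P. That's 2 operations.
With 2 mandatory predecessors, the earliest K can sit is position 2+1 = 3, and placing just those 2 first achieves it.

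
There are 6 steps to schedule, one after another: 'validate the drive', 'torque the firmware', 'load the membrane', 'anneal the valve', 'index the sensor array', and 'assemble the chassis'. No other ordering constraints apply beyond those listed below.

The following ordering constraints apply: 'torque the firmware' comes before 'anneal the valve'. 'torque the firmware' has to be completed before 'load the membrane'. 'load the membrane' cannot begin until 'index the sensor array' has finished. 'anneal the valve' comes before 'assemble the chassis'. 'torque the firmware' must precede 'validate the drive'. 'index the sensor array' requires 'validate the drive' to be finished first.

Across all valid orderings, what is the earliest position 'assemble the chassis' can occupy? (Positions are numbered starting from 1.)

3

Every step that must precede 'assemble the chassis' has to come before it. Tracing all chains that end at 'assemble the chassis', those steps are: 'torque the firmware', 'anneal the valve' — 2 in total.
With 2 mandatory predecessors, the earliest 'assemble the chassis' can sit is position 2+1 = 3, and placing just those 2 first achieves it.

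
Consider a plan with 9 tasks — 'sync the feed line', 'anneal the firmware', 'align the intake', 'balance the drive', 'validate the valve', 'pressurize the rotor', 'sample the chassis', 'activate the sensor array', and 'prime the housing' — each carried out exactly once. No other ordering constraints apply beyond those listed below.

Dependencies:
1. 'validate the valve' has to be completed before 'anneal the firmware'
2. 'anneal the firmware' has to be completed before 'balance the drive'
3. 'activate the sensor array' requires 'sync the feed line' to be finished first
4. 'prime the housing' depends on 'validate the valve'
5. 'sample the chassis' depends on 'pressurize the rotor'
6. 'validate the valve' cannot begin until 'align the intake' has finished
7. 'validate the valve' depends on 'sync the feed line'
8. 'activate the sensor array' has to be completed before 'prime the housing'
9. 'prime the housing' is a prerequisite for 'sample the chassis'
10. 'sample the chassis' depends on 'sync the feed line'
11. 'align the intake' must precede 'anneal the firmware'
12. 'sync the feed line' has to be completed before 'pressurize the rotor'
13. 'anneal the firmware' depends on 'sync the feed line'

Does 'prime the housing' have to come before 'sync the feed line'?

No

There is a chain 'sync the feed line' → 'validate the valve' → 'prime the housing', which puts 'sync the feed line' before 'prime the housing'.
So 'prime the housing' does not have to come before 'sync the feed line' — it cannot.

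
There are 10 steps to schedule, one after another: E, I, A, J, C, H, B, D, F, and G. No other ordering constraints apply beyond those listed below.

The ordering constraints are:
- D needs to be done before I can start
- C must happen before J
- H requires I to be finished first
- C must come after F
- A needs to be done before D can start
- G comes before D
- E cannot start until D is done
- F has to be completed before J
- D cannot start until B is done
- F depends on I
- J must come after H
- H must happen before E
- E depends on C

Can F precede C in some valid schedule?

F is actually forced before C by the constraints, so certainly some valid ordering has F first.

Yes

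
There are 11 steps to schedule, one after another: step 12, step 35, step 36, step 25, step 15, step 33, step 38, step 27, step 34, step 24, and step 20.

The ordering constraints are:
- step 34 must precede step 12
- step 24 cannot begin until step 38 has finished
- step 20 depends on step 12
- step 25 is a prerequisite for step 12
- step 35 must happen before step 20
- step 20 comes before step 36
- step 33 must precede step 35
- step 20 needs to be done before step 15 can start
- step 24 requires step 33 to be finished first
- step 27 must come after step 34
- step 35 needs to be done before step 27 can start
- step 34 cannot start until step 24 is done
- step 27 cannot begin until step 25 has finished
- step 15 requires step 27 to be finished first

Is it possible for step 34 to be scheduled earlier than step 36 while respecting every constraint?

The constraints force step 34 before step 36, so yes — every valid ordering has step 34 earlier.

Yes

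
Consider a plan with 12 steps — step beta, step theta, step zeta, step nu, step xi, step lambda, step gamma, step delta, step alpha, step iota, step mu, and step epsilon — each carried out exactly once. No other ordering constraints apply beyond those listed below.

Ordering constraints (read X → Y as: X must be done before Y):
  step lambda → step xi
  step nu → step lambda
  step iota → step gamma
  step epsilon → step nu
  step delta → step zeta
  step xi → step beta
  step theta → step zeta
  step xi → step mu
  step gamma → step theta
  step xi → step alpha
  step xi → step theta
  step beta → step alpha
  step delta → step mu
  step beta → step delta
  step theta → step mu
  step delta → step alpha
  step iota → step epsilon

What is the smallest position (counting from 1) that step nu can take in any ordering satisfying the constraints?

3

Every step that must precede step nu has to come before it. Tracing all chains that end at step nu, those steps are: step iota, step epsilon — 2 in total.
So at minimum 2 steps come before step nu, putting step nu no earlier than position 3. That position is achievable by scheduling exactly those predecessors first.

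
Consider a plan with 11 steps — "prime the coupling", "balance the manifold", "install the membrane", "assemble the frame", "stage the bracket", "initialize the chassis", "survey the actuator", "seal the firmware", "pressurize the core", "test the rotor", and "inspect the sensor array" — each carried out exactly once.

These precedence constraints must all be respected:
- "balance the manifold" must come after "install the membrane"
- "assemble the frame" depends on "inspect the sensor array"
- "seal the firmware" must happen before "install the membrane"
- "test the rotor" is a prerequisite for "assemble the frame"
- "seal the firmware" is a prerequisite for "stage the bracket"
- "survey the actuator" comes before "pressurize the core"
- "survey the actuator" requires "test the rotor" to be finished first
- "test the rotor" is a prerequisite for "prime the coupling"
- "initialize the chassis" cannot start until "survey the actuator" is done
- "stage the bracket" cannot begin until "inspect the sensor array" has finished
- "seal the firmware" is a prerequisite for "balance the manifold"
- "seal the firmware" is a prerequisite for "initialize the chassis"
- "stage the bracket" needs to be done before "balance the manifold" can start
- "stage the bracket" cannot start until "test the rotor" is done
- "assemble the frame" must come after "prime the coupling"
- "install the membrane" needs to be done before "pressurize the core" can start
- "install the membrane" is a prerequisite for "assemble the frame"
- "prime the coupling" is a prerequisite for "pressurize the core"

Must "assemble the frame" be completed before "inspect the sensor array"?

No

There is a chain "inspect the sensor array" → "assemble the frame", which puts "inspect the sensor array" before "assemble the frame".
So "assemble the frame" never precedes "inspect the sensor array".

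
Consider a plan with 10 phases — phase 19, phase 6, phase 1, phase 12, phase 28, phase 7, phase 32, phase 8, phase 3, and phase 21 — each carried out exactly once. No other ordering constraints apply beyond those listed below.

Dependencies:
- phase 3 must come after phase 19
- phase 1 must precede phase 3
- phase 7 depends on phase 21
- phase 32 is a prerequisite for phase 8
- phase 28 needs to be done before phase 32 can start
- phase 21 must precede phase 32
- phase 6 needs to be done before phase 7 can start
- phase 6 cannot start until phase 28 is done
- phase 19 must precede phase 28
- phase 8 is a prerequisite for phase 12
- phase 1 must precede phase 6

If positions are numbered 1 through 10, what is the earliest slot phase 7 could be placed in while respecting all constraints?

Every phase that must precede phase 7 has to come before it. Tracing all chains that end at phase 7, those phases are: phase 19, phase 6, phase 1, phase 28, phase 21 — 5 in total.
So at minimum 5 phases come before phase 7, putting phase 7 no earlier than position 6. That position is achievable by scheduling exactly those predecessors first.

6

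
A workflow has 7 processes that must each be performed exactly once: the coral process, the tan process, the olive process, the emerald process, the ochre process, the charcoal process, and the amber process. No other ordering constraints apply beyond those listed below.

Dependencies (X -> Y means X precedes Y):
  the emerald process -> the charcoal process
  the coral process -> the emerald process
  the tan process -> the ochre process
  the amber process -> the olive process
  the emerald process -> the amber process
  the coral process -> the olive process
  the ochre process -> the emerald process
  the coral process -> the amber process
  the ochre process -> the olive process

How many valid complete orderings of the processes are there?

9

The processes with no prerequisites are the coral process, the tan process; any of them can be placed first.
Systematically extending each partial ordering one process at a time and counting, there are 9 complete orderings.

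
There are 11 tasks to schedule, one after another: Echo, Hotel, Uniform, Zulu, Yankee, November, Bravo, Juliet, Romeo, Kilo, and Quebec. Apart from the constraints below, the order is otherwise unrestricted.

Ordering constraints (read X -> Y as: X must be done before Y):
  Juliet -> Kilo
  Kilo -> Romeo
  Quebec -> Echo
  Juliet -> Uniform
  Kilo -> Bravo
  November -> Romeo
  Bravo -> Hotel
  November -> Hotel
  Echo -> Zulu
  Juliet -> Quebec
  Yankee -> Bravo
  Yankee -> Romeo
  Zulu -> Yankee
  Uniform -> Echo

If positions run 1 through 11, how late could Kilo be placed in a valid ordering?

Following every chain forward from Kilo, the tasks that must come later are Hotel, Bravo, Romeo — 3 of them.
With 3 mandatory successors out of 11 tasks total, the latest slot for Kilo is 11−3 = 8, and it's reachable by doing all non-successors before Kilo.

8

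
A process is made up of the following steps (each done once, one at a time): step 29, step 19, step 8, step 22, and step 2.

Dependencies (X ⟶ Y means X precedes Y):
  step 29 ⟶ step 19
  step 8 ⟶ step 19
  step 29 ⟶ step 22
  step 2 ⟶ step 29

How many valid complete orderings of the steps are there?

7

The steps with no prerequisites are step 8, step 2; any of them can be placed first.
Counting all ways to extend the partial order to a total order gives 7.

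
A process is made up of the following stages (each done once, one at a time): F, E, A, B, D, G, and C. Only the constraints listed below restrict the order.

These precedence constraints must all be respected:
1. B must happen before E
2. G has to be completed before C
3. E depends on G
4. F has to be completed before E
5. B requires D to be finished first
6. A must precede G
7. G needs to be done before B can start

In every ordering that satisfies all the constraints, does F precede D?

F and D are not related by any chain of constraints.
A valid ordering placing D before F exists, so the answer is no.

No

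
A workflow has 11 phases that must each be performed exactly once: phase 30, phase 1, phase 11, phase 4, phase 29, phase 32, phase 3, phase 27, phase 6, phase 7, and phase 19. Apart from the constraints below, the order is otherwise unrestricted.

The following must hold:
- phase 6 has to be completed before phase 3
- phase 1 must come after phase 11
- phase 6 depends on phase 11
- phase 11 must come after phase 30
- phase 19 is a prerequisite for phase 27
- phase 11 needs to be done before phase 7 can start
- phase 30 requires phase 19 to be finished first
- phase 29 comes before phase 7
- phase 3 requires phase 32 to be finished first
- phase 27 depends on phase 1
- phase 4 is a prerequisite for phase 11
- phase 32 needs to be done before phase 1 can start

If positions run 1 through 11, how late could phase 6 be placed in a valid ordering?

The only phase forced after phase 6 (directly or by a chain) is phase 3.
With 1 mandatory successor out of 11 phases total, the latest slot for phase 6 is 11−1 = 10, and it's reachable by doing all non-successors before phase 6.

10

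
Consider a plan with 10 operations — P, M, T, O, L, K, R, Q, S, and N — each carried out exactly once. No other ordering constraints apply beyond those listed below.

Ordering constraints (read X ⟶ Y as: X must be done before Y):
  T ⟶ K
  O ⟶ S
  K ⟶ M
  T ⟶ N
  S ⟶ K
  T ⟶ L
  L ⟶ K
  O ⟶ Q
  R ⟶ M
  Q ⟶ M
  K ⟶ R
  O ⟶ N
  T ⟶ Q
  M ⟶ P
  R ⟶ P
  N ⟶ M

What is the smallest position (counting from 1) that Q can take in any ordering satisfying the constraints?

The operations that are forced before Q, directly or transitively, are T, O. That's 2 operations.
With 2 mandatory predecessors, the earliest Q can sit is position 2+1 = 3, and placing just those 2 first achieves it.

3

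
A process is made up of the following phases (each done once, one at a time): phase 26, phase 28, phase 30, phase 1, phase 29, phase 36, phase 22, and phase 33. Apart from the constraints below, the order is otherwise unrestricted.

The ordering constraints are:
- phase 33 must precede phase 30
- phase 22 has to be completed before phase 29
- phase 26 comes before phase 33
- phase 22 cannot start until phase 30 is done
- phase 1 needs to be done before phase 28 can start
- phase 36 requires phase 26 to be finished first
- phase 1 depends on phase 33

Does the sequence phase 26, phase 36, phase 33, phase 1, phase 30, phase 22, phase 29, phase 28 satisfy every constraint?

Yes

Going through the constraints one by one, each required predecessor appears earlier in the sequence than its dependent — e.g. phase 1 (position 4) is before phase 28 (position 8), as required.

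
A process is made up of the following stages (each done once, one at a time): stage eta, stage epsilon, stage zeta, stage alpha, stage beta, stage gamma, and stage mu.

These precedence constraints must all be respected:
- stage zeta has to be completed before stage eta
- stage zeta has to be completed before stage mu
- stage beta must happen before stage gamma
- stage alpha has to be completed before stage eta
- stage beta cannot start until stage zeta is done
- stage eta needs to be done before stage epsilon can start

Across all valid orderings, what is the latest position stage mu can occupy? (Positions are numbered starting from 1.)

Nothing depends on stage mu, so it can be the final stage, position 7.

7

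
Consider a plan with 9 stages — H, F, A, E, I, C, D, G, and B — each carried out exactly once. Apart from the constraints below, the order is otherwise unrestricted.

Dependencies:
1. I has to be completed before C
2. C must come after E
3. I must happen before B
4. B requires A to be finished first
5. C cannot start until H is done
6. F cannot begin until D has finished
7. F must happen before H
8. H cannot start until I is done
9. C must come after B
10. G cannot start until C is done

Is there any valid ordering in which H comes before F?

Following F → H, F must precede H in every valid ordering.
Hence H can never be scheduled before F.

No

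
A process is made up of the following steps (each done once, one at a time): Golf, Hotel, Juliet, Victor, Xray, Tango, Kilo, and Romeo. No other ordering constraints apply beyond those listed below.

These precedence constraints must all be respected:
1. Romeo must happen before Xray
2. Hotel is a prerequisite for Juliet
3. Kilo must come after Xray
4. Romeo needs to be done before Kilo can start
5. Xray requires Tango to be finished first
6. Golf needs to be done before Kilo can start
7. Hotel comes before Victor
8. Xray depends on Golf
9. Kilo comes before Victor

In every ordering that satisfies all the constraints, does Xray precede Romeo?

No

There is a chain Romeo → Xray, which puts Romeo before Xray.
So Xray never precedes Romeo.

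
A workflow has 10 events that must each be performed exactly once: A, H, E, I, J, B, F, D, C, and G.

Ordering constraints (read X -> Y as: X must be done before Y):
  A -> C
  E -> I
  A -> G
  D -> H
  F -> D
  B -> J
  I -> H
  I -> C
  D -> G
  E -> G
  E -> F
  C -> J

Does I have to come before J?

There is a constraint chain I → C → J.
That forces I before J in every valid schedule.

Yes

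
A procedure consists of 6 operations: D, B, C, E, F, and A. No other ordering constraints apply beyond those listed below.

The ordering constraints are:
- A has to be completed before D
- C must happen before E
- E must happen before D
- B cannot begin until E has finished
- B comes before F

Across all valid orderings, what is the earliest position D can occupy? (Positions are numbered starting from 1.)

Every operation that must precede D has to come before it. Tracing all chains that end at D, those operations are: C, E, A — 3 in total.
So at minimum 3 operations come before D, putting D no earlier than position 4. That position is achievable by scheduling exactly those predecessors first.

4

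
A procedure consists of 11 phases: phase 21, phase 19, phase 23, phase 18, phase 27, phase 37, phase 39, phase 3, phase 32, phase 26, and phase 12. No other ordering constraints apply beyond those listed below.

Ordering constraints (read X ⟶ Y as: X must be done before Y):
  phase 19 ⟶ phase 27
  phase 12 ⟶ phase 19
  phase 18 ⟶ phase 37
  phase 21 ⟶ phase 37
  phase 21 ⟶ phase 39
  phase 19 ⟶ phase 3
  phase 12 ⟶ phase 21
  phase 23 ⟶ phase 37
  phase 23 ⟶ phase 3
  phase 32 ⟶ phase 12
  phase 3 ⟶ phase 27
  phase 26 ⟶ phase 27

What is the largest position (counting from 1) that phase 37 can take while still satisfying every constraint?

11

No constraint forces any phase after phase 37, so it can be placed last, in position 11.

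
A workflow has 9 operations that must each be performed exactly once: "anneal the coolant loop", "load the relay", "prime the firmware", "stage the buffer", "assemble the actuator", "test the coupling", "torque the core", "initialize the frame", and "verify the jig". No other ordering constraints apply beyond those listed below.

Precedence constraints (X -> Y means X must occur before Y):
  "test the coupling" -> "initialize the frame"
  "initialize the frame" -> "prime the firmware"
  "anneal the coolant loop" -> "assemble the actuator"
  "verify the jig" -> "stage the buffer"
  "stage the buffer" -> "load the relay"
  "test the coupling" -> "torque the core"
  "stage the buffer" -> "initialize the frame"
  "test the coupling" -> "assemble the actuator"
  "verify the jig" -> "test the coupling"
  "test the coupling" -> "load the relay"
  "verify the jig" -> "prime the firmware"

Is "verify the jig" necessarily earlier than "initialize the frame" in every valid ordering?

Yes

Chaining the stated constraints: "verify the jig" → "stage the buffer" → "initialize the frame".
So "verify the jig" must precede "initialize the frame" in any valid ordering.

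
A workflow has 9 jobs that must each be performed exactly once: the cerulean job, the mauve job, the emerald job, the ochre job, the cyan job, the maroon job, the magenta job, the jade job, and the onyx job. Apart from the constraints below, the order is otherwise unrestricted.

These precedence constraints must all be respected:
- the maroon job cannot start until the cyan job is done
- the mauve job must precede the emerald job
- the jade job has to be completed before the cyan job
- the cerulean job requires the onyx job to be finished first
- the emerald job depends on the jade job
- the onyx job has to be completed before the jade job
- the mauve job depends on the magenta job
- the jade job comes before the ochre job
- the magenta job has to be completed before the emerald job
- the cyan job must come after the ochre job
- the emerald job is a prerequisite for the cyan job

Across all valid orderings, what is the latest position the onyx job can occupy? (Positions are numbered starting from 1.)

3

Following every chain forward from the onyx job, the jobs that must come later are the cerulean job, the emerald job, the ochre job, the cyan job, the maroon job, the jade job — 6 of them.
So at least 6 jobs follow the onyx job, putting the onyx job no later than position 3. That position is achievable by scheduling everything else first.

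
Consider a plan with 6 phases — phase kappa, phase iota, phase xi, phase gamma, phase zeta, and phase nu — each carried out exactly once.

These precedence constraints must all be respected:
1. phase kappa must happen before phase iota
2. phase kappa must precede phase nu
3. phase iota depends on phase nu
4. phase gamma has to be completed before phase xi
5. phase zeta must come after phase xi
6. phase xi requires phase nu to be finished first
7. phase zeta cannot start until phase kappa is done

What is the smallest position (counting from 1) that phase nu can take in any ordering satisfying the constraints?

Working backwards through the constraints from phase nu, its only required predecessor is phase kappa.
So at minimum 1 phase comes before phase nu, putting phase nu no earlier than position 2. That position is achievable by scheduling exactly that predecessor first.

2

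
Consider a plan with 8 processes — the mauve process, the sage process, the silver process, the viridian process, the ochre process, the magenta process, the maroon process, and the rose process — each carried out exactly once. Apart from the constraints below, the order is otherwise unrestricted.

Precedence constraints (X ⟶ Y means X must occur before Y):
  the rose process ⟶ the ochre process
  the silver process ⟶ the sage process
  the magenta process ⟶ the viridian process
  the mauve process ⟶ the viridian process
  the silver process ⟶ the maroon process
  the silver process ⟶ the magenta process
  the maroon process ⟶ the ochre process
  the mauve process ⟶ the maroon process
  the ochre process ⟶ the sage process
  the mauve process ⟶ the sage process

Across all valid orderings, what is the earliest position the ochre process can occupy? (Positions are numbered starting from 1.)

5

Working backwards through the constraints from the ochre process, its full set of required predecessors is the mauve process, the silver process, the maroon process, the rose process — 4 of them.
So at minimum 4 processes come before the ochre process, putting the ochre process no earlier than position 5. That position is achievable by scheduling exactly those predecessors first.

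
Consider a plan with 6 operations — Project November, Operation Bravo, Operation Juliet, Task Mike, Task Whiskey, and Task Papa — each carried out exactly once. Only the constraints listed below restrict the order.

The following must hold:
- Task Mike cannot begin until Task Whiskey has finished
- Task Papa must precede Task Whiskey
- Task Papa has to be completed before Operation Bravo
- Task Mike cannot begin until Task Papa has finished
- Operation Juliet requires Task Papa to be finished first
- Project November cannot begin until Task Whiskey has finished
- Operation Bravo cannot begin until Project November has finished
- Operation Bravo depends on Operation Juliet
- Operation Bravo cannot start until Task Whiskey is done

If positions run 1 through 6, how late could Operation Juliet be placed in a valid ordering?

5

Following the constraints forward from Operation Juliet, its only required successor is Operation Bravo.
With 1 mandatory successor out of 6 operations total, the latest slot for Operation Juliet is 6−1 = 5, and it's reachable by doing all non-successors before Operation Juliet.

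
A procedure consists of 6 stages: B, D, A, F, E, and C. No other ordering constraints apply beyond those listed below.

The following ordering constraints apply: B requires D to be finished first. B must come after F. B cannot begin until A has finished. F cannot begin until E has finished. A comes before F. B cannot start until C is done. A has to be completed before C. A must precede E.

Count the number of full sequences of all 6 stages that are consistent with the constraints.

2 stages have no prerequisites (D, A), so any of them could come first.
Enumerating by repeatedly choosing an available stage (one whose prerequisites are all placed) gives 15 distinct complete orderings.

15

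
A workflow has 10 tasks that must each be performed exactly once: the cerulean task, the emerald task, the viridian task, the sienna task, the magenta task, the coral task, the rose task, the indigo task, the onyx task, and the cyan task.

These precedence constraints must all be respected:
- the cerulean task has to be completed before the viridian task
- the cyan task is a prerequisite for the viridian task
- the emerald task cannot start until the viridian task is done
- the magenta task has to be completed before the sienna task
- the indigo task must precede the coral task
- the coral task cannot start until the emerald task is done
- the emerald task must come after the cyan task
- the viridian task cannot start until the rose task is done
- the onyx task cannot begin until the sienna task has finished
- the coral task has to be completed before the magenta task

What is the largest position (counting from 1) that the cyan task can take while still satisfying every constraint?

4

Following every chain forward from the cyan task, the tasks that must come later are the emerald task, the viridian task, the sienna task, the magenta task, the coral task, the onyx task — 6 of them.
So at least 6 tasks follow the cyan task, putting the cyan task no later than position 4. That position is achievable by scheduling everything else first.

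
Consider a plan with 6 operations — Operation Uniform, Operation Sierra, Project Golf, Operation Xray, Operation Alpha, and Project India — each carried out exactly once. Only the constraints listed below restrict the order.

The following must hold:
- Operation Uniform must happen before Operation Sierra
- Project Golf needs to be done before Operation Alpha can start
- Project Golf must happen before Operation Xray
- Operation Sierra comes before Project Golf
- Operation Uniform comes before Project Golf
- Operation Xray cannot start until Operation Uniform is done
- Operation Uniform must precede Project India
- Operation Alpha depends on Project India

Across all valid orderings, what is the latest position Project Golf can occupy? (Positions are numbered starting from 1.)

The operations that are forced after Project Golf, directly or by a chain of constraints, are Operation Xray, Operation Alpha. That's 2 operations.
So at least 2 operations follow Project Golf, putting Project Golf no later than position 4. That position is achievable by scheduling everything else first.

4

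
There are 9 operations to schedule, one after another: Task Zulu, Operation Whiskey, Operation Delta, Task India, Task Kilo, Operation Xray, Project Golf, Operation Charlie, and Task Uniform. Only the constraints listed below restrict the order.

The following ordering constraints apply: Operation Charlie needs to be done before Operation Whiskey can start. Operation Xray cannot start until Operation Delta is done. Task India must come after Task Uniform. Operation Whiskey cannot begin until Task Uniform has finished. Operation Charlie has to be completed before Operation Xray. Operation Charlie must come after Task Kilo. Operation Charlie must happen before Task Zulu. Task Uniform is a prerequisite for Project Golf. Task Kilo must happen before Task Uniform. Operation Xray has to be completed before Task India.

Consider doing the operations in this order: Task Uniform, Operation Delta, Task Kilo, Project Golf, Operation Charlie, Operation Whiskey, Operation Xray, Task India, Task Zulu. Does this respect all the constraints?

In the proposed order, Task Uniform appears before Task Kilo.
That contradicts the constraint that Task Kilo must precede Task Uniform.

No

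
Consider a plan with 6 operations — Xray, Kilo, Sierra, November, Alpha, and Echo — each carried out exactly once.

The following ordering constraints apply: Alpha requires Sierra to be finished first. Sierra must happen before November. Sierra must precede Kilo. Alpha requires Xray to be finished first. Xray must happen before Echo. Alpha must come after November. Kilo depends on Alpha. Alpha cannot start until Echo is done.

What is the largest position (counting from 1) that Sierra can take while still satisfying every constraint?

Following every chain forward from Sierra, the operations that must come later are Kilo, November, Alpha — 3 of them.
With 3 mandatory successors out of 6 operations total, the latest slot for Sierra is 6−3 = 3, and it's reachable by doing all non-successors before Sierra.

3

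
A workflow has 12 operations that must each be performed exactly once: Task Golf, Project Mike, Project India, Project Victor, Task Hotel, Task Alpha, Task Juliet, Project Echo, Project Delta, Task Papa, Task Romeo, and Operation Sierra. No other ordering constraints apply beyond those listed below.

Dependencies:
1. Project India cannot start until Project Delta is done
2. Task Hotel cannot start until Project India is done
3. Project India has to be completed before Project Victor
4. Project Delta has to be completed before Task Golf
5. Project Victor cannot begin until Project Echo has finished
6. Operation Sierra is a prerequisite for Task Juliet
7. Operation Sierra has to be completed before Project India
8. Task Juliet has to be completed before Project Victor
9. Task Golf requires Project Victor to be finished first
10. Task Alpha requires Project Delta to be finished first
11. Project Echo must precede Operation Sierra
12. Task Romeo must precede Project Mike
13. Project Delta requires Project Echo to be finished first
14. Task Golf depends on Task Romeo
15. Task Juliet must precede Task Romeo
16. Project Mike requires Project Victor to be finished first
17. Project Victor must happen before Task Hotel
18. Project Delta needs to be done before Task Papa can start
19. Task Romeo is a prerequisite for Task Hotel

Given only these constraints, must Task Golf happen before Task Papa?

Nothing in the constraints links Task Golf and Task Papa; they are unordered relative to each other.
A valid ordering placing Task Papa before Task Golf exists, so the answer is no.

No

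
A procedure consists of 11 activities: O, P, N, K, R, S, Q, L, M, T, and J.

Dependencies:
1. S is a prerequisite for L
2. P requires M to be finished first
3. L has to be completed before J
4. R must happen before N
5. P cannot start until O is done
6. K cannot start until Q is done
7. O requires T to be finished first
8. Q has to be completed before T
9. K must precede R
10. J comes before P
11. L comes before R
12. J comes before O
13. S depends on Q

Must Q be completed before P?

Following the dependencies: Q → T → O → P.
Hence Q necessarily comes before P.

Yes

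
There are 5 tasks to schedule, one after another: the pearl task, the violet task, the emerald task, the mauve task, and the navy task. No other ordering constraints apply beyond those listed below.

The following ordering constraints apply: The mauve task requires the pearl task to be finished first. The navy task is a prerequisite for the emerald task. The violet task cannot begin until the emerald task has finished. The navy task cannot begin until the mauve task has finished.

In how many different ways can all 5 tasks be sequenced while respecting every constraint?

Only the pearl task has no prerequisites, so it must go first.
Continuing from there, at each step only one task has all its prerequisites placed, so the ordering is fully determined — there is exactly 1.

1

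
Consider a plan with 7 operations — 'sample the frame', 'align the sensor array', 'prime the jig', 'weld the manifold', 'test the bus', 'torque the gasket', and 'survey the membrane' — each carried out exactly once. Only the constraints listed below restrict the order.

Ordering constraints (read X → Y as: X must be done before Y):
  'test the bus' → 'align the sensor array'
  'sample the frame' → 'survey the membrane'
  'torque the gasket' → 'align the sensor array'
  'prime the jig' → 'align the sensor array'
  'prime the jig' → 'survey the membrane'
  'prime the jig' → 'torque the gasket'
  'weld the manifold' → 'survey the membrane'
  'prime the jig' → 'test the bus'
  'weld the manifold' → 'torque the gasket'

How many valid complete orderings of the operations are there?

87

The operations with no prerequisites are 'sample the frame', 'prime the jig', 'weld the manifold'; any of them can be placed first.
Counting all ways to extend the partial order to a total order gives 87.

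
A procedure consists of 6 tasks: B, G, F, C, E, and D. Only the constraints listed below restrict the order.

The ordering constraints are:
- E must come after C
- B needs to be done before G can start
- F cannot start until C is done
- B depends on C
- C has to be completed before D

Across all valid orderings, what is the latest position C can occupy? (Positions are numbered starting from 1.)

1

The tasks that are forced after C, directly or by a chain of constraints, are B, G, F, E, D. That's 5 tasks.
So at least 5 tasks follow C, putting C no later than position 1. That position is achievable by scheduling everything else first.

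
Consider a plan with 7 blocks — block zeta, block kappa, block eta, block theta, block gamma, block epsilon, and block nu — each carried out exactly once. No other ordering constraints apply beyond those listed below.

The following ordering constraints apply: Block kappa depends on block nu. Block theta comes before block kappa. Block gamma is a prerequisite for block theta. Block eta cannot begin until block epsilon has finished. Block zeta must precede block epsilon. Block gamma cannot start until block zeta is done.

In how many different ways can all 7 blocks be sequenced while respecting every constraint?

The blocks with no prerequisites are block zeta, block nu; any of them can be placed first.
Enumerating by repeatedly choosing an available block (one whose prerequisites are all placed) gives 55 distinct complete orderings.

55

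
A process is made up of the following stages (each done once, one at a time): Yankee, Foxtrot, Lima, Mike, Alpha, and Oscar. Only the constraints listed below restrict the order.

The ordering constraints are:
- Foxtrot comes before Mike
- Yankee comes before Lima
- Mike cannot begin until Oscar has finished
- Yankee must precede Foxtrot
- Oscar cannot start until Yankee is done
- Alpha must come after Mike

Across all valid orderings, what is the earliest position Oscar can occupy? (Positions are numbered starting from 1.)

2

The only stage forced before Oscar (directly or transitively) is Yankee.
So at minimum 1 stage comes before Oscar, putting Oscar no earlier than position 2. That position is achievable by scheduling exactly that predecessor first.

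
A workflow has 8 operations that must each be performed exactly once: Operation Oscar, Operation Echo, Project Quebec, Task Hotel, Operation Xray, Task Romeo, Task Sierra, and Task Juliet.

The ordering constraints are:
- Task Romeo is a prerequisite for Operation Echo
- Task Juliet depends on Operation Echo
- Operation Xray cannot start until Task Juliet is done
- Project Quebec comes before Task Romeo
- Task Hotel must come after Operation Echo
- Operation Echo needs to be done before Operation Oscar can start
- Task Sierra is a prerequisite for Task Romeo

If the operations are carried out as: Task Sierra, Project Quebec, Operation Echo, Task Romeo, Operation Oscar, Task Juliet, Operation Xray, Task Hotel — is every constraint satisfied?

Here Task Romeo comes after Operation Echo.
Since Task Romeo is required before Operation Echo, the ordering is invalid.

No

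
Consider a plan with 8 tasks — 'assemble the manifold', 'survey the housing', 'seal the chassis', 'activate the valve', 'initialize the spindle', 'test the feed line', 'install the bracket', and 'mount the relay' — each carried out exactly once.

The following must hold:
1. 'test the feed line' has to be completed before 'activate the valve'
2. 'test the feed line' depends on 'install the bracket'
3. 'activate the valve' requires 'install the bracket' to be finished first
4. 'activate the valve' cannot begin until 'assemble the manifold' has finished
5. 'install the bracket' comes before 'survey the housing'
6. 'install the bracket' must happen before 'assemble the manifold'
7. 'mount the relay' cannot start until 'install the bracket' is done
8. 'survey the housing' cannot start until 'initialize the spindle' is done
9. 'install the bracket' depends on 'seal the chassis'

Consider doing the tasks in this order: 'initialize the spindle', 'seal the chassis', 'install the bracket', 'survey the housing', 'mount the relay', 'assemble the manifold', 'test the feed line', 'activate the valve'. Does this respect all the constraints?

Checking each listed constraint against this order: for instance, 'install the bracket' is in position 3 and 'activate the valve' in position 8, so that constraint holds — and the remaining constraints check out the same way.

Yes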